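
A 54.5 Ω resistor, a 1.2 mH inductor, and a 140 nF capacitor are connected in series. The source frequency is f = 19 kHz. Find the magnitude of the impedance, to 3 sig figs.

99.6 Ω

ω = 2πf = 119400 rad/s
X_L = ωL = 143 Ω
X_C = 1/(ωC) = 59.8 Ω
Net reactance X = X_L − X_C = 83.4 Ω
Z = 54.5 + j83.4 Ω
|Z| = √(54.5² + 83.4²) = 99.6 Ω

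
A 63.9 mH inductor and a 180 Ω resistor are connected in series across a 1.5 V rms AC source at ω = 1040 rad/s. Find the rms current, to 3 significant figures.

X_L = ωL = 66.5 Ω
Z = 180 + j66.5 Ω
|Z| = √(180² + 66.5²) = 192 Ω
I = V/|Z| = 1.5/192 = 7.82 mA

7.82 mA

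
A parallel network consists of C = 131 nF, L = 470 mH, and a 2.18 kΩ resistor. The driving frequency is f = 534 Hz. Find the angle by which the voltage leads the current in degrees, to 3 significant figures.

23.0°

ω = 2πf = 3355 rad/s
X_L = ωL = 1580 Ω
X_C = 1/(ωC) = 2280 Ω
Parallel: admittances add. Y = 1/R + 1/(jωL) + jωC
Y = (0.000459 − j0.000195) S
|Y| = 0.000498 S → |Z| = 1/|Y| = 2010 Ω, ∠Z = −∠Y = 23.0°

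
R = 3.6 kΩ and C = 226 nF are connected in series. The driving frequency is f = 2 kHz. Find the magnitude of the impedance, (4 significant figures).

3617 Ω

ω = 2πf = 12570 rad/s
X_C = 1/(ωC) = 352.1 Ω
Z = 3600 − j352.1 Ω
|Z| = √(3600² + 352.1²) = 3617 Ω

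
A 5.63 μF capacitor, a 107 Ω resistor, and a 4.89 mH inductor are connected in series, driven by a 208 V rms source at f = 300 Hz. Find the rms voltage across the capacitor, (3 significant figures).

ω = 2πf = 1885 rad/s
X_L = ωL = 9.22 Ω
X_C = 1/(ωC) = 94.2 Ω
Net reactance X = X_L − X_C = -85.0 Ω
Z = 107 − j85.0 Ω
|Z| = √(107² + 85.0²) = 137 Ω
I = V/|Z| = 1.52 A
V_C = I·|Z_C| = 1.52 × 94.2 = 143 V

143 V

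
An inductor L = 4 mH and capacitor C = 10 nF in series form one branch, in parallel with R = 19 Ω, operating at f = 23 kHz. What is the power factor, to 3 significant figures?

0.986

ω = 2πf = 144500 rad/s
X_L = ωL = 578 Ω
X_C = 1/(ωC) = 692 Ω
Branch 1: Z₁ = R = 19.0 Ω
Branch 2 (series LC): Z₂ = j(X_L − X_C) = −j114 Ω
Parallel: Z = Z₁Z₂/(Z₁+Z₂), |Z| = 18.7 Ω, ∠Z = -9.47°
cos φ = cos(-9.47°) = 0.986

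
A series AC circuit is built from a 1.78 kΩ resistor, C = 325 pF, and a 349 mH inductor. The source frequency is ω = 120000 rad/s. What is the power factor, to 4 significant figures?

0.1090

X_L = ωL = 41880 Ω
X_C = 1/(ωC) = 25640 Ω
Net reactance X = X_L − X_C = 16240 Ω
Z = 1780 + j16240 Ω
|Z| = √(1780² + 16240²) = 16340 Ω
∠Z = arctan(16240/1780) = 83.74°
cos φ = cos(83.74°) = 0.1090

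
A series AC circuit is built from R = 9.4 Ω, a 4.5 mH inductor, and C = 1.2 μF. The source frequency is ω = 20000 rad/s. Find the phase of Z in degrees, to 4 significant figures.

X_L = ωL = 90.00 Ω
X_C = 1/(ωC) = 41.67 Ω
Net reactance X = X_L − X_C = 48.33 Ω
Z = 9.400 + j48.33 Ω
|Z| = √(9.400² + 48.33²) = 49.24 Ω
∠Z = arctan(48.33/9.400) = 78.99°

78.99°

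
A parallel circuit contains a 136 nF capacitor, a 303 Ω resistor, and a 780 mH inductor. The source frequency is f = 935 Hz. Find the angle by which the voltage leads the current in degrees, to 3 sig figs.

ω = 2πf = 5875 rad/s
X_L = ωL = 4580 Ω
X_C = 1/(ωC) = 1250 Ω
Parallel: admittances add. Y = 1/R + 1/(jωL) + jωC
Y = (0.00330 + j0.000581) S
|Y| = 0.00335 S → |Z| = 1/|Y| = 298 Ω, ∠Z = −∠Y = -9.98°

-9.98°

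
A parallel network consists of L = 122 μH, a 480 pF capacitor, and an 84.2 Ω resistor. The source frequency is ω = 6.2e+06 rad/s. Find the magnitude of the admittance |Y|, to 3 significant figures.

X_L = ωL = 756 Ω
X_C = 1/(ωC) = 336 Ω
Parallel: admittances add. Y = 1/R + 1/(jωL) + jωC
Y = (0.0119 + j0.00165) S
|Y| = 0.0120 S → |Z| = 1/|Y| = 83.4 Ω, ∠Z = −∠Y = -7.93°

12.0 mS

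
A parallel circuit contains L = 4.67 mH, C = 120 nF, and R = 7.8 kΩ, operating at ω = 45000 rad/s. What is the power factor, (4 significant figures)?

0.1960

X_L = ωL = 210.1 Ω
X_C = 1/(ωC) = 185.2 Ω
Parallel: admittances add. Y = 1/R + 1/(jωL) + jωC
Y = (0.0001282 + j0.0006415) S
|Y| = 0.0006542 S → |Z| = 1/|Y| = 1529 Ω, ∠Z = −∠Y = -78.70°
cos φ = cos(-78.70°) = 0.1960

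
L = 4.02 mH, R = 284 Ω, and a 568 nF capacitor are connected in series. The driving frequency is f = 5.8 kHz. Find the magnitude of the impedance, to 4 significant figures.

ω = 2πf = 36440 rad/s
X_L = ωL = 146.5 Ω
X_C = 1/(ωC) = 48.31 Ω
Net reactance X = X_L − X_C = 98.19 Ω
Z = 284.0 + j98.19 Ω
|Z| = √(284.0² + 98.19²) = 300.5 Ω

300.5 Ω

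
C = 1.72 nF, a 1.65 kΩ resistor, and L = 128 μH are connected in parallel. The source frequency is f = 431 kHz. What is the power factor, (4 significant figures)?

0.3235

ω = 2πf = 2.708e+06 rad/s
X_L = ωL = 346.6 Ω
X_C = 1/(ωC) = 214.7 Ω
Parallel: admittances add. Y = 1/R + 1/(jωL) + jωC
Y = (0.0006061 + j0.001773) S
|Y| = 0.001874 S → |Z| = 1/|Y| = 533.7 Ω, ∠Z = −∠Y = -71.13°
cos φ = cos(-71.13°) = 0.3235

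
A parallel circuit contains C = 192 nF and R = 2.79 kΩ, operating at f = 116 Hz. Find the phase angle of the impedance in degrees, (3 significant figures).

ω = 2πf = 728.8 rad/s
X_C = 1/(ωC) = 7150 Ω
Parallel: admittances add. Y = 1/R + jωC
Y = (0.000358 + j0.000140) S
|Y| = 0.000385 S → |Z| = 1/|Y| = 2600 Ω, ∠Z = −∠Y = -21.3°

-21.3°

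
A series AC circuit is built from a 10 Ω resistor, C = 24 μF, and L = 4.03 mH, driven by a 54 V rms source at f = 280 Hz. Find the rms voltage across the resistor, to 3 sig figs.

ω = 2πf = 1759 rad/s
X_L = ωL = 7.09 Ω
X_C = 1/(ωC) = 23.7 Ω
Net reactance X = X_L − X_C = -16.6 Ω
Z = 10.0 − j16.6 Ω
|Z| = √(10.0² + 16.6²) = 19.4 Ω
I = V/|Z| = 2.79 A
V_R = I·|Z_R| = 2.79 × 10.0 = 27.9 V

27.9 V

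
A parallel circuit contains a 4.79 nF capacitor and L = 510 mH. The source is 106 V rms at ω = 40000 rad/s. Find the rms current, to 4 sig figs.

15.11 mA

X_L = ωL = 20400 Ω
X_C = 1/(ωC) = 5219 Ω
Parallel: admittances add. Y = 1/(jωL) + jωC
Y = (0 + j0.0001426) S
|Y| = 0.0001426 S → |Z| = 1/|Y| = 7014 Ω, ∠Z = −∠Y = -90.00°
I = V/|Z| = 106/7014 = 15.11 mA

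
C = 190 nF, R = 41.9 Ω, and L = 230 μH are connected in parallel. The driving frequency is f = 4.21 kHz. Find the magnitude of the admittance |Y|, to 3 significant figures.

161 mS

ω = 2πf = 26450 rad/s
X_L = ωL = 6.08 Ω
X_C = 1/(ωC) = 199 Ω
Parallel: admittances add. Y = 1/R + 1/(jωL) + jωC
Y = (0.0239 − j0.159) S
|Y| = 0.161 S → |Z| = 1/|Y| = 6.21 Ω, ∠Z = −∠Y = 81.5°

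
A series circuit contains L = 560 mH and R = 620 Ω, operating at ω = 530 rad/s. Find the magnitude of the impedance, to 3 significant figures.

X_L = ωL = 297 Ω
Z = 620 + j297 Ω
|Z| = √(620² + 297²) = 687 Ω

687 Ω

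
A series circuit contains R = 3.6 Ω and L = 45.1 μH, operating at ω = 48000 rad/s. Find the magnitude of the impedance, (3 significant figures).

X_L = ωL = 2.16 Ω
Z = 3.60 + j2.16 Ω
|Z| = √(3.60² + 2.16²) = 4.20 Ω

4.20 Ω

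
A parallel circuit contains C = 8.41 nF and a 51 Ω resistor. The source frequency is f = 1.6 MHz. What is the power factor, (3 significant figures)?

0.226

ω = 2πf = 1.005e+07 rad/s
X_C = 1/(ωC) = 11.8 Ω
Parallel: admittances add. Y = 1/R + jωC
Y = (0.0196 + j0.0845) S
|Y| = 0.0868 S → |Z| = 1/|Y| = 11.5 Ω, ∠Z = −∠Y = -76.9°
cos φ = cos(-76.9°) = 0.226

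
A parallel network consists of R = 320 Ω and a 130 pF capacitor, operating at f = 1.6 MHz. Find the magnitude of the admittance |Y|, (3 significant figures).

3.39 mS

ω = 2πf = 1.005e+07 rad/s
X_C = 1/(ωC) = 765 Ω
Parallel: admittances add. Y = 1/R + jωC
Y = (0.00313 + j0.00131) S
|Y| = 0.00339 S → |Z| = 1/|Y| = 295 Ω, ∠Z = −∠Y = -22.7°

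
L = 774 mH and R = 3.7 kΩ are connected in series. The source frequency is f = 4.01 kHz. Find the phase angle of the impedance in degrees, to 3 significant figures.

79.3°

ω = 2πf = 25200 rad/s
X_L = ωL = 19500 Ω
Z = 3700 + j19500 Ω
|Z| = √(3700² + 19500²) = 19800 Ω
∠Z = arctan(19500/3700) = 79.3°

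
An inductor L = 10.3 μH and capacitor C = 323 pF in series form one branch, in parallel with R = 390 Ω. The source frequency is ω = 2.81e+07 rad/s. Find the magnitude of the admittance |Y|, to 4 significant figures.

6.140 mS

X_L = ωL = 289.4 Ω
X_C = 1/(ωC) = 110.2 Ω
Branch 1: Z₁ = R = 390.0 Ω
Branch 2 (series LC): Z₂ = j(X_L − X_C) = j179.3 Ω
Parallel: Z = Z₁Z₂/(Z₁+Z₂), |Z| = 162.9 Ω, ∠Z = 65.32°
|Y| = 1/|Z| = 6.140 mS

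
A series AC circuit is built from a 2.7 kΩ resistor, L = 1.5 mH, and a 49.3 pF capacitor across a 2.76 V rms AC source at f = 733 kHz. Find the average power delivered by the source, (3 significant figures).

1.52 mW

ω = 2πf = 4.606e+06 rad/s
X_L = ωL = 6910 Ω
X_C = 1/(ωC) = 4400 Ω
Net reactance X = X_L − X_C = 2500 Ω
Z = 2700 + j2500 Ω
|Z| = √(2700² + 2500²) = 3680 Ω
∠Z = arctan(2500/2700) = 42.8°
I = V/|Z| = 749 μA
P = VI cos φ = 2.76 × 0.000749 × cos(42.8°) = 1.52 mW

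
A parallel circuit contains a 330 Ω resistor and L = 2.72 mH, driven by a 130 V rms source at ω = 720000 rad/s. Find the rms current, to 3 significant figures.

399 mA

X_L = ωL = 1960 Ω
Parallel: admittances add. Y = 1/R + 1/(jωL)
Y = (0.00303 − j0.000511) S
|Y| = 0.00307 S → |Z| = 1/|Y| = 325 Ω, ∠Z = −∠Y = 9.56°
I = V/|Z| = 130/325 = 399 mA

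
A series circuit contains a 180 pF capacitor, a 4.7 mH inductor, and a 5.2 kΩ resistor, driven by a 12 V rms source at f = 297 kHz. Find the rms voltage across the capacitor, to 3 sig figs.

ω = 2πf = 1.866e+06 rad/s
X_L = ωL = 8770 Ω
X_C = 1/(ωC) = 2980 Ω
Net reactance X = X_L − X_C = 5790 Ω
Z = 5200 + j5790 Ω
|Z| = √(5200² + 5790²) = 7780 Ω
I = V/|Z| = 1.54 mA
V_C = I·|Z_C| = 0.00154 × 2980 = 4.59 V

4.59 V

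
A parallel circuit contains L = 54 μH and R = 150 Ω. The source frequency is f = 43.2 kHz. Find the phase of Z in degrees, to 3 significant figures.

84.4°

ω = 2πf = 271400 rad/s
X_L = ωL = 14.7 Ω
Parallel: admittances add. Y = 1/R + 1/(jωL)
Y = (0.00667 − j0.0682) S
|Y| = 0.0685 S → |Z| = 1/|Y| = 14.6 Ω, ∠Z = −∠Y = 84.4°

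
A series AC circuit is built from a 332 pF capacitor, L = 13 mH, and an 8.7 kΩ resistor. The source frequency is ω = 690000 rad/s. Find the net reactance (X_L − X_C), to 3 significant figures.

4600 Ω

X_L = ωL = 8970 Ω
X_C = 1/(ωC) = 4370 Ω
X = 8970 − 4370 = 4600 Ω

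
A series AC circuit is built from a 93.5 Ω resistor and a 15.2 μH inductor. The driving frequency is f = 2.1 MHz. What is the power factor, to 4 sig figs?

0.4225

ω = 2πf = 1.319e+07 rad/s
X_L = ωL = 200.6 Ω
Z = 93.50 + j200.6 Ω
|Z| = √(93.50² + 200.6²) = 221.3 Ω
∠Z = arctan(200.6/93.50) = 65.01°
cos φ = cos(65.01°) = 0.4225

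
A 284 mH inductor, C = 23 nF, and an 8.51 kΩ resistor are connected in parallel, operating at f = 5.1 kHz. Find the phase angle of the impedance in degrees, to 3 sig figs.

ω = 2πf = 32040 rad/s
X_L = ωL = 9100 Ω
X_C = 1/(ωC) = 1360 Ω
Parallel: admittances add. Y = 1/R + 1/(jωL) + jωC
Y = (0.000118 + j0.000627) S
|Y| = 0.000638 S → |Z| = 1/|Y| = 1570 Ω, ∠Z = −∠Y = -79.4°

-79.4°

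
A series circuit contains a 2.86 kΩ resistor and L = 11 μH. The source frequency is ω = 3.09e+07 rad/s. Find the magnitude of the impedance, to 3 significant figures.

X_L = ωL = 340 Ω
Z = 2860 + j340 Ω
|Z| = √(2860² + 340²) = 2880 Ω

2880 Ω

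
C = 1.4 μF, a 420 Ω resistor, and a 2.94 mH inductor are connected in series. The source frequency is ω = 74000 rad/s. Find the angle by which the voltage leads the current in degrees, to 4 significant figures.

X_L = ωL = 217.6 Ω
X_C = 1/(ωC) = 9.653 Ω
Net reactance X = X_L − X_C = 207.9 Ω
Z = 420.0 + j207.9 Ω
|Z| = √(420.0² + 207.9²) = 468.6 Ω
∠Z = arctan(207.9/420.0) = 26.34°

26.34°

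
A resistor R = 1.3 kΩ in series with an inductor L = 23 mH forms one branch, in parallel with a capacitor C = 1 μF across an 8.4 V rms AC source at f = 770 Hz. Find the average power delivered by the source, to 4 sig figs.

ω = 2πf = 4838 rad/s
X_L = ωL = 111.3 Ω
X_C = 1/(ωC) = 206.7 Ω
Branch 1 (R+jX_L): Z₁ = 1300 + j111.3 Ω, |Z₁| = 1305 Ω
Branch 2 (−jX_C): Z₂ = −j206.7 Ω
Parallel: Z = Z₁Z₂/(Z₁+Z₂), |Z| = 206.9 Ω, ∠Z = -80.91°
I = V/|Z| = 40.60 mA
P = VI cos φ = 8.4 × 0.04060 × cos(-80.91°) = 53.88 mW

53.88 mW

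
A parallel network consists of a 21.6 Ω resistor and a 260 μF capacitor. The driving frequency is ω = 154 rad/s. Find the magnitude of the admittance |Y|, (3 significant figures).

X_C = 1/(ωC) = 25.0 Ω
Parallel: admittances add. Y = 1/R + jωC
Y = (0.0463 + j0.0400) S
|Y| = 0.0612 S → |Z| = 1/|Y| = 16.3 Ω, ∠Z = −∠Y = -40.9°

61.2 mS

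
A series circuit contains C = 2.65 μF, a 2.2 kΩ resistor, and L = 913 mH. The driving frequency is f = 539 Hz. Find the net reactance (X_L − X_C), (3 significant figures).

2980 Ω

ω = 2πf = 3387 rad/s
X_L = ωL = 3090 Ω
X_C = 1/(ωC) = 111 Ω
X = 3090 − 111 = 2980 Ω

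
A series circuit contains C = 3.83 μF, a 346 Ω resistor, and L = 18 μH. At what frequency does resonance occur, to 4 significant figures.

19.17 kHz

ω₀ = 1/√(LC) = 1/√(1.8e-05 × 3.83e-06) = 120400 rad/s
f₀ = ω₀/(2π) = 19.17 kHz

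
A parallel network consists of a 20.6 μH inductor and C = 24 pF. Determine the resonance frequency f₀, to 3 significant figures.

ω₀ = 1/√(LC) = 1/√(2.06e-05 × 2.4e-11) = 4.497e+07 rad/s
f₀ = ω₀/(2π) = 7.16 MHz

7.16 MHz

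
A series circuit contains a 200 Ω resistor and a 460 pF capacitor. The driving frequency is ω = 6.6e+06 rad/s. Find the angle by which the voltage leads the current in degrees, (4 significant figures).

-58.73°

X_C = 1/(ωC) = 329.4 Ω
Z = 200.0 − j329.4 Ω
|Z| = √(200.0² + 329.4²) = 385.3 Ω
∠Z = arctan(-329.4/200.0) = -58.73°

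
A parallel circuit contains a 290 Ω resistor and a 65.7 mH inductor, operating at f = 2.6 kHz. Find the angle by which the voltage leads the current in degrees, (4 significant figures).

15.12°

ω = 2πf = 16340 rad/s
X_L = ωL = 1073 Ω
Parallel: admittances add. Y = 1/R + 1/(jωL)
Y = (0.003448 − j0.0009317) S
|Y| = 0.003572 S → |Z| = 1/|Y| = 280.0 Ω, ∠Z = −∠Y = 15.12°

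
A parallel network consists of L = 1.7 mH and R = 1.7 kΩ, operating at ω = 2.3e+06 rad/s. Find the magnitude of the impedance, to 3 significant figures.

X_L = ωL = 3910 Ω
Parallel: admittances add. Y = 1/R + 1/(jωL)
Y = (0.000588 − j0.000256) S
|Y| = 0.000641 S → |Z| = 1/|Y| = 1560 Ω, ∠Z = −∠Y = 23.5°

1560 Ω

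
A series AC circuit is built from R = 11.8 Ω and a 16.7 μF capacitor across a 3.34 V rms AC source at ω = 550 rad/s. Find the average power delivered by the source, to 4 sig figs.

X_C = 1/(ωC) = 108.9 Ω
Z = 11.80 − j108.9 Ω
|Z| = √(11.80² + 108.9²) = 109.5 Ω
∠Z = arctan(-108.9/11.80) = -83.81°
I = V/|Z| = 30.50 mA
P = VI cos φ = 3.34 × 0.03050 × cos(-83.81°) = 10.98 mW

10.98 mW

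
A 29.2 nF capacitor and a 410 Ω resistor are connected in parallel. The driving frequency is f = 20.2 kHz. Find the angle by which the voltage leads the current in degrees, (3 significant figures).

ω = 2πf = 126900 rad/s
X_C = 1/(ωC) = 270 Ω
Parallel: admittances add. Y = 1/R + jωC
Y = (0.00244 + j0.00371) S
|Y| = 0.00444 S → |Z| = 1/|Y| = 225 Ω, ∠Z = −∠Y = -56.7°

-56.7°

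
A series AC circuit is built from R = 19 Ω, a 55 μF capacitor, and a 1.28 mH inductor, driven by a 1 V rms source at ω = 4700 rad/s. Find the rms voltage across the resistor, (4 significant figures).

0.9937 V

X_L = ωL = 6.016 Ω
X_C = 1/(ωC) = 3.868 Ω
Net reactance X = X_L − X_C = 2.148 Ω
Z = 19.00 + j2.148 Ω
|Z| = √(19.00² + 2.148²) = 19.12 Ω
I = V/|Z| = 52.30 mA
V_R = I·|Z_R| = 0.05230 × 19.00 = 0.9937 V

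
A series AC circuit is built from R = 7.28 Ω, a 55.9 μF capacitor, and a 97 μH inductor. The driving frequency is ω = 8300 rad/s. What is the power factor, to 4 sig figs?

0.9832

X_L = ωL = 0.8051 Ω
X_C = 1/(ωC) = 2.155 Ω
Net reactance X = X_L − X_C = -1.350 Ω
Z = 7.280 − j1.350 Ω
|Z| = √(7.280² + 1.350²) = 7.404 Ω
∠Z = arctan(-1.350/7.280) = -10.51°
cos φ = cos(-10.51°) = 0.9832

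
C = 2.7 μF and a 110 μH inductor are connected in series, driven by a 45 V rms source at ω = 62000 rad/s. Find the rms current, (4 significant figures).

X_L = ωL = 6.820 Ω
X_C = 1/(ωC) = 5.974 Ω
Net reactance X = X_L − X_C = 0.8463 Ω
Z = j0.8463 Ω
|Z| = √(0² + 0.8463²) = 0.8463 Ω
I = V/|Z| = 45/0.8463 = 53.17 A

53.17 A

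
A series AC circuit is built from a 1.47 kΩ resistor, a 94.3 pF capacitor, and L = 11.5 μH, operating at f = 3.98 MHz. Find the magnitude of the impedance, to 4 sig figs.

ω = 2πf = 2.501e+07 rad/s
X_L = ωL = 287.6 Ω
X_C = 1/(ωC) = 424.1 Ω
Net reactance X = X_L − X_C = -136.5 Ω
Z = 1470 − j136.5 Ω
|Z| = √(1470² + 136.5²) = 1476 Ω

1476 Ω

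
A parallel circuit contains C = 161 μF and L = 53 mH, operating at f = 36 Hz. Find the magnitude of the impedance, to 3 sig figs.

21.3 Ω

ω = 2πf = 226.2 rad/s
X_L = ωL = 12.0 Ω
X_C = 1/(ωC) = 27.5 Ω
Parallel: admittances add. Y = 1/(jωL) + jωC
Y = (0 − j0.0470) S
|Y| = 0.0470 S → |Z| = 1/|Y| = 21.3 Ω, ∠Z = −∠Y = 90.0°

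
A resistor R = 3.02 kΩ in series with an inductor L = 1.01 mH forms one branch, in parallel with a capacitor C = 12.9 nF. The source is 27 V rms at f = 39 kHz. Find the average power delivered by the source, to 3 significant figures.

ω = 2πf = 245000 rad/s
X_L = ωL = 247 Ω
X_C = 1/(ωC) = 316 Ω
Branch 1 (R+jX_L): Z₁ = 3020 + j247 Ω, |Z₁| = 3030 Ω
Branch 2 (−jX_C): Z₂ = −j316 Ω
Parallel: Z = Z₁Z₂/(Z₁+Z₂), |Z| = 317 Ω, ∠Z = -84.0°
I = V/|Z| = 85.1 mA
P = VI cos φ = 27 × 0.0851 × cos(-84.0°) = 240 mW

240 mW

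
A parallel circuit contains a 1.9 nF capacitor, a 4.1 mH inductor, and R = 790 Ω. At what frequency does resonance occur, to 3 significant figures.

ω₀ = 1/√(LC) = 1/√(0.0041 × 1.9e-09) = 358300 rad/s
f₀ = ω₀/(2π) = 57.0 kHz

57.0 kHz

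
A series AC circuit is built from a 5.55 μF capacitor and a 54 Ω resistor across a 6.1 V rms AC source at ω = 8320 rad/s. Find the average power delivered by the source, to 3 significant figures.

X_C = 1/(ωC) = 21.7 Ω
Z = 54.0 − j21.7 Ω
|Z| = √(54.0² + 21.7²) = 58.2 Ω
∠Z = arctan(-21.7/54.0) = -21.9°
I = V/|Z| = 105 mA
P = VI cos φ = 6.1 × 0.105 × cos(-21.9°) = 594 mW

594 mW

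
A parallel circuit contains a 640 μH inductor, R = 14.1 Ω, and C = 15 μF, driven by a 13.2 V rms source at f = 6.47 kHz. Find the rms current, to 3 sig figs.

7.60 A

ω = 2πf = 40650 rad/s
X_L = ωL = 26.0 Ω
X_C = 1/(ωC) = 1.64 Ω
Parallel: admittances add. Y = 1/R + 1/(jωL) + jωC
Y = (0.0709 + j0.571) S
|Y| = 0.576 S → |Z| = 1/|Y| = 1.74 Ω, ∠Z = −∠Y = -82.9°
I = V/|Z| = 13.2/1.74 = 7.60 A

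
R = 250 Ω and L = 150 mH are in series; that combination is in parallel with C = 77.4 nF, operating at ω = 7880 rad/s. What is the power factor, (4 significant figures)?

X_L = ωL = 1182 Ω
X_C = 1/(ωC) = 1640 Ω
Branch 1 (R+jX_L): Z₁ = 250.0 + j1182 Ω, |Z₁| = 1208 Ω
Branch 2 (−jX_C): Z₂ = −j1640 Ω
Parallel: Z = Z₁Z₂/(Z₁+Z₂), |Z| = 3799 Ω, ∠Z = 49.41°
cos φ = cos(49.41°) = 0.6507

0.6507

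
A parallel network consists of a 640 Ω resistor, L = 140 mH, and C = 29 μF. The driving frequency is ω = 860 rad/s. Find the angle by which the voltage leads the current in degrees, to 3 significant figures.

X_L = ωL = 120 Ω
X_C = 1/(ωC) = 40.1 Ω
Parallel: admittances add. Y = 1/R + 1/(jωL) + jωC
Y = (0.00156 + j0.0166) S
|Y| = 0.0167 S → |Z| = 1/|Y| = 59.9 Ω, ∠Z = −∠Y = -84.6°

-84.6°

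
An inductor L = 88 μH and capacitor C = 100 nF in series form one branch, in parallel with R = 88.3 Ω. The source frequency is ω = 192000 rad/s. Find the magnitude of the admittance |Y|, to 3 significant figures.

30.6 mS

X_L = ωL = 16.9 Ω
X_C = 1/(ωC) = 52.1 Ω
Branch 1: Z₁ = R = 88.3 Ω
Branch 2 (series LC): Z₂ = j(X_L − X_C) = −j35.2 Ω
Parallel: Z = Z₁Z₂/(Z₁+Z₂), |Z| = 32.7 Ω, ∠Z = -68.3°
|Y| = 1/|Z| = 30.6 mS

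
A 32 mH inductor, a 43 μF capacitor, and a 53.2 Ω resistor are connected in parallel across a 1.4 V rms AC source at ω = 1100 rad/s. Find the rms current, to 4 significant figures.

37.31 mA

X_L = ωL = 35.20 Ω
X_C = 1/(ωC) = 21.14 Ω
Parallel: admittances add. Y = 1/R + 1/(jωL) + jωC
Y = (0.01880 + j0.01889) S
|Y| = 0.02665 S → |Z| = 1/|Y| = 37.52 Ω, ∠Z = −∠Y = -45.14°
I = V/|Z| = 1.4/37.52 = 37.31 mA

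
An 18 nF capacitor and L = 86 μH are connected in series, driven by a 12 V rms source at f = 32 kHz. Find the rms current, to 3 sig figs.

ω = 2πf = 201100 rad/s
X_L = ωL = 17.3 Ω
X_C = 1/(ωC) = 276 Ω
Net reactance X = X_L − X_C = -259 Ω
Z = − j259 Ω
|Z| = √(0² + 259²) = 259 Ω
I = V/|Z| = 12/259 = 46.3 mA

46.3 mA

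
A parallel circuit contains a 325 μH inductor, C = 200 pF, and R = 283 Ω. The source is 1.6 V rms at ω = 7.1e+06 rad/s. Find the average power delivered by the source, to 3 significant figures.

9.05 mW

X_L = ωL = 2310 Ω
X_C = 1/(ωC) = 704 Ω
Parallel: admittances add. Y = 1/R + 1/(jωL) + jωC
Y = (0.00353 + j0.000987) S
|Y| = 0.00367 S → |Z| = 1/|Y| = 273 Ω, ∠Z = −∠Y = -15.6°
I = V/|Z| = 5.87 mA
P = VI cos φ = 1.6 × 0.00587 × cos(-15.6°) = 9.05 mW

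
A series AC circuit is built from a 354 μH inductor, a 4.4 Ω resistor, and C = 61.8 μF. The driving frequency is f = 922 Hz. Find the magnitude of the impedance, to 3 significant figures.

ω = 2πf = 5793 rad/s
X_L = ωL = 2.05 Ω
X_C = 1/(ωC) = 2.79 Ω
Net reactance X = X_L − X_C = -0.742 Ω
Z = 4.40 − j0.742 Ω
|Z| = √(4.40² + 0.742²) = 4.46 Ω

4.46 Ω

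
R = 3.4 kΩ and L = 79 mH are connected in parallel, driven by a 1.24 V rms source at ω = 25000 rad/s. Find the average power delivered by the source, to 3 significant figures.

X_L = ωL = 1980 Ω
Parallel: admittances add. Y = 1/R + 1/(jωL)
Y = (0.000294 − j0.000506) S
|Y| = 0.000586 S → |Z| = 1/|Y| = 1710 Ω, ∠Z = −∠Y = 59.8°
I = V/|Z| = 726 μA
P = VI cos φ = 1.24 × 0.000726 × cos(59.8°) = 452 μW

452 μW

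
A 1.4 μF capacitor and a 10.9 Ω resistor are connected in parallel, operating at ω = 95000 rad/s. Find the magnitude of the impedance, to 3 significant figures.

X_C = 1/(ωC) = 7.52 Ω
Parallel: admittances add. Y = 1/R + jωC
Y = (0.0917 + j0.133) S
|Y| = 0.162 S → |Z| = 1/|Y| = 6.19 Ω, ∠Z = −∠Y = -55.4°

6.19 Ω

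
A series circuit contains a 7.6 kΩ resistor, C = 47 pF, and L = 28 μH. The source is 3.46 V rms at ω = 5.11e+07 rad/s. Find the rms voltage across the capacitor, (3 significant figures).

X_L = ωL = 1430 Ω
X_C = 1/(ωC) = 416 Ω
Net reactance X = X_L − X_C = 1010 Ω
Z = 7600 + j1010 Ω
|Z| = √(7600² + 1010²) = 7670 Ω
I = V/|Z| = 451 μA
V_C = I·|Z_C| = 0.000451 × 416 = 0.188 V

0.188 V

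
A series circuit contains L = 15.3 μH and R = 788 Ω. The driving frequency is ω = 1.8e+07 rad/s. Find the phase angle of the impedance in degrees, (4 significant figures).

X_L = ωL = 275.4 Ω
Z = 788.0 + j275.4 Ω
|Z| = √(788.0² + 275.4²) = 834.7 Ω
∠Z = arctan(275.4/788.0) = 19.26°

19.26°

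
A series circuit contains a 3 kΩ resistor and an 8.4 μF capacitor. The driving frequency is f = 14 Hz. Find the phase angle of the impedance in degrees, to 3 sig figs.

-24.3°

ω = 2πf = 87.96 rad/s
X_C = 1/(ωC) = 1350 Ω
Z = 3000 − j1350 Ω
|Z| = √(3000² + 1350²) = 3290 Ω
∠Z = arctan(-1350/3000) = -24.3°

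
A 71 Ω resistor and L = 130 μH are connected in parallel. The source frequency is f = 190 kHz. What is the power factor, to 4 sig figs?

ω = 2πf = 1.194e+06 rad/s
X_L = ωL = 155.2 Ω
Parallel: admittances add. Y = 1/R + 1/(jωL)
Y = (0.01408 − j0.006444) S
|Y| = 0.01549 S → |Z| = 1/|Y| = 64.56 Ω, ∠Z = −∠Y = 24.58°
cos φ = cos(24.58°) = 0.9094

0.9094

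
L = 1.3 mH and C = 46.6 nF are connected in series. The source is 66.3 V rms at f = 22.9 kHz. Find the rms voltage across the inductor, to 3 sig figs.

327 V

ω = 2πf = 143900 rad/s
X_L = ωL = 187 Ω
X_C = 1/(ωC) = 149 Ω
Net reactance X = X_L − X_C = 37.9 Ω
Z = j37.9 Ω
|Z| = √(0² + 37.9²) = 37.9 Ω
I = V/|Z| = 1.75 A
V_L = I·|Z_L| = 1.75 × 187 = 327 V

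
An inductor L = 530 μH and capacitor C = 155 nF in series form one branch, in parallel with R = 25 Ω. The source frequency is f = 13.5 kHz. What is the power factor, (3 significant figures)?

0.779

ω = 2πf = 84820 rad/s
X_L = ωL = 45.0 Ω
X_C = 1/(ωC) = 76.1 Ω
Branch 1: Z₁ = R = 25.0 Ω
Branch 2 (series LC): Z₂ = j(X_L − X_C) = −j31.1 Ω
Parallel: Z = Z₁Z₂/(Z₁+Z₂), |Z| = 19.5 Ω, ∠Z = -38.8°
cos φ = cos(-38.8°) = 0.779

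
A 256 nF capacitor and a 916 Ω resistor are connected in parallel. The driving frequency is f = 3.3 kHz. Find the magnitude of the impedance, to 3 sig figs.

185 Ω

ω = 2πf = 20730 rad/s
X_C = 1/(ωC) = 188 Ω
Parallel: admittances add. Y = 1/R + jωC
Y = (0.00109 + j0.00531) S
|Y| = 0.00542 S → |Z| = 1/|Y| = 185 Ω, ∠Z = −∠Y = -78.4°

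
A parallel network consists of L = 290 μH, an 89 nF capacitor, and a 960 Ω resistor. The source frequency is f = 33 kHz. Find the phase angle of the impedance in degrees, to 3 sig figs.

ω = 2πf = 207300 rad/s
X_L = ωL = 60.1 Ω
X_C = 1/(ωC) = 54.2 Ω
Parallel: admittances add. Y = 1/R + 1/(jωL) + jωC
Y = (0.00104 + j0.00182) S
|Y| = 0.00210 S → |Z| = 1/|Y| = 476 Ω, ∠Z = −∠Y = -60.3°

-60.3°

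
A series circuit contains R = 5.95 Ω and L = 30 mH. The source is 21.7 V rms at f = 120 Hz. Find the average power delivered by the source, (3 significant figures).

ω = 2πf = 754.0 rad/s
X_L = ωL = 22.6 Ω
Z = 5.95 + j22.6 Ω
|Z| = √(5.95² + 22.6²) = 23.4 Ω
∠Z = arctan(22.6/5.95) = 75.3°
I = V/|Z| = 928 mA
P = VI cos φ = 21.7 × 0.928 × cos(75.3°) = 5.12 W

5.12 W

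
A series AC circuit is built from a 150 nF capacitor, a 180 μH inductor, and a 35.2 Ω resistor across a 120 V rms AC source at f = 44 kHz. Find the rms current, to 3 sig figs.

2.76 A

ω = 2πf = 276500 rad/s
X_L = ωL = 49.8 Ω
X_C = 1/(ωC) = 24.1 Ω
Net reactance X = X_L − X_C = 25.6 Ω
Z = 35.2 + j25.6 Ω
|Z| = √(35.2² + 25.6²) = 43.6 Ω
I = V/|Z| = 120/43.6 = 2.76 A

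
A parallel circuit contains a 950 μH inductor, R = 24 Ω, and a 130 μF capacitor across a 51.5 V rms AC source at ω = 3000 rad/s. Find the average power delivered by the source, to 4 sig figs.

X_L = ωL = 2.850 Ω
X_C = 1/(ωC) = 2.564 Ω
Parallel: admittances add. Y = 1/R + 1/(jωL) + jωC
Y = (0.04167 + j0.03912) S
|Y| = 0.05716 S → |Z| = 1/|Y| = 17.50 Ω, ∠Z = −∠Y = -43.20°
I = V/|Z| = 2.943 A
P = VI cos φ = 51.5 × 2.943 × cos(-43.20°) = 110.5 W

110.5 W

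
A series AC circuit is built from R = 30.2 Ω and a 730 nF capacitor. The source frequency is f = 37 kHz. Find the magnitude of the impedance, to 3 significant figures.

30.8 Ω

ω = 2πf = 232500 rad/s
X_C = 1/(ωC) = 5.89 Ω
Z = 30.2 − j5.89 Ω
|Z| = √(30.2² + 5.89²) = 30.8 Ω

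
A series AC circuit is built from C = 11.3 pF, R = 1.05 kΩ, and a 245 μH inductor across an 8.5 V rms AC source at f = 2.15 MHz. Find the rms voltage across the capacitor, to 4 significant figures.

ω = 2πf = 1.351e+07 rad/s
X_L = ωL = 3310 Ω
X_C = 1/(ωC) = 6551 Ω
Net reactance X = X_L − X_C = -3241 Ω
Z = 1050 − j3241 Ω
|Z| = √(1050² + 3241²) = 3407 Ω
I = V/|Z| = 2.495 mA
V_C = I·|Z_C| = 0.002495 × 6551 = 16.34 V

16.34 V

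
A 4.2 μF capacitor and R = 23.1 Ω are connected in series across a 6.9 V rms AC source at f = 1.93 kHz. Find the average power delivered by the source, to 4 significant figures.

ω = 2πf = 12130 rad/s
X_C = 1/(ωC) = 19.63 Ω
Z = 23.10 − j19.63 Ω
|Z| = √(23.10² + 19.63²) = 30.32 Ω
∠Z = arctan(-19.63/23.10) = -40.36°
I = V/|Z| = 227.6 mA
P = VI cos φ = 6.9 × 0.2276 × cos(-40.36°) = 1.197 W

1.197 W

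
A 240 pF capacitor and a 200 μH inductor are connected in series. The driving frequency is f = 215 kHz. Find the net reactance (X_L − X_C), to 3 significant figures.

ω = 2πf = 1.351e+06 rad/s
X_L = ωL = 270 Ω
X_C = 1/(ωC) = 3080 Ω
X = 270 − 3080 = -2810 Ω

-2810 Ω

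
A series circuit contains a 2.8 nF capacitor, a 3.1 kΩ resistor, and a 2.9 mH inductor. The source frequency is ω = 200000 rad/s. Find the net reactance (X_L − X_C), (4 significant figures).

-1206 Ω

X_L = ωL = 580.0 Ω
X_C = 1/(ωC) = 1786 Ω
X = 580.0 − 1786 = -1206 Ω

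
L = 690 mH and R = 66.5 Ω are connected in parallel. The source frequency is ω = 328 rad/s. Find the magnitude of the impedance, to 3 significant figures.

63.8 Ω

X_L = ωL = 226 Ω
Parallel: admittances add. Y = 1/R + 1/(jωL)
Y = (0.0150 − j0.00442) S
|Y| = 0.0157 S → |Z| = 1/|Y| = 63.8 Ω, ∠Z = −∠Y = 16.4°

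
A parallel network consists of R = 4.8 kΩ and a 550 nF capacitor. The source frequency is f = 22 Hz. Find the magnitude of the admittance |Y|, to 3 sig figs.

ω = 2πf = 138.2 rad/s
X_C = 1/(ωC) = 13200 Ω
Parallel: admittances add. Y = 1/R + jωC
Y = (0.000208 + j7.6e-05) S
|Y| = 0.000222 S → |Z| = 1/|Y| = 4510 Ω, ∠Z = −∠Y = -20.0°

222 μS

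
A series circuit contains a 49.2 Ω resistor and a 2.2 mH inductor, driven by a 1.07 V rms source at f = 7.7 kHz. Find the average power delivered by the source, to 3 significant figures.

ω = 2πf = 48380 rad/s
X_L = ωL = 106 Ω
Z = 49.2 + j106 Ω
|Z| = √(49.2² + 106²) = 117 Ω
∠Z = arctan(106/49.2) = 65.2°
I = V/|Z| = 9.13 mA
P = VI cos φ = 1.07 × 0.00913 × cos(65.2°) = 4.10 mW

4.10 mW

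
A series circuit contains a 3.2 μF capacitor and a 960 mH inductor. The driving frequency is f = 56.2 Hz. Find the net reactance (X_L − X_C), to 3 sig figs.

-546 Ω

ω = 2πf = 353.1 rad/s
X_L = ωL = 339 Ω
X_C = 1/(ωC) = 885 Ω
X = 339 − 885 = -546 Ω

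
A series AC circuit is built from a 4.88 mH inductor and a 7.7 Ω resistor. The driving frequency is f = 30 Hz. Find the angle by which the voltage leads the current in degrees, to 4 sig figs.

6.812°

ω = 2πf = 188.5 rad/s
X_L = ωL = 0.9199 Ω
Z = 7.700 + j0.9199 Ω
|Z| = √(7.700² + 0.9199²) = 7.755 Ω
∠Z = arctan(0.9199/7.700) = 6.812°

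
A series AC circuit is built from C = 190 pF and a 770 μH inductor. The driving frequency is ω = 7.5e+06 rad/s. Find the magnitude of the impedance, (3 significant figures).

5070 Ω

X_L = ωL = 5780 Ω
X_C = 1/(ωC) = 702 Ω
Net reactance X = X_L − X_C = 5070 Ω
Z = j5070 Ω
|Z| = √(0² + 5070²) = 5070 Ω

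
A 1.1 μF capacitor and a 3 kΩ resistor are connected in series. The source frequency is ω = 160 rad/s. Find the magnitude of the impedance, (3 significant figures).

X_C = 1/(ωC) = 5680 Ω
Z = 3000 − j5680 Ω
|Z| = √(3000² + 5680²) = 6430 Ω

6430 Ω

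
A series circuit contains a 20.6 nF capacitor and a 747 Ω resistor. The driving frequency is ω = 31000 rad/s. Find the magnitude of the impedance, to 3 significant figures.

1730 Ω

X_C = 1/(ωC) = 1570 Ω
Z = 747 − j1570 Ω
|Z| = √(747² + 1570²) = 1730 Ω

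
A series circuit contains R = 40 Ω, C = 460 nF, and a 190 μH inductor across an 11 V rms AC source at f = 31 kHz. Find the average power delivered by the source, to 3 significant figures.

ω = 2πf = 194800 rad/s
X_L = ωL = 37.0 Ω
X_C = 1/(ωC) = 11.2 Ω
Net reactance X = X_L − X_C = 25.8 Ω
Z = 40.0 + j25.8 Ω
|Z| = √(40.0² + 25.8²) = 47.6 Ω
∠Z = arctan(25.8/40.0) = 32.9°
I = V/|Z| = 231 mA
P = VI cos φ = 11 × 0.231 × cos(32.9°) = 2.13 W

2.13 W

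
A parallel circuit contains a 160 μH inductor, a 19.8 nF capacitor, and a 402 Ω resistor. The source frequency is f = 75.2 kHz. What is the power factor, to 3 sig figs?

ω = 2πf = 472500 rad/s
X_L = ωL = 75.6 Ω
X_C = 1/(ωC) = 107 Ω
Parallel: admittances add. Y = 1/R + 1/(jωL) + jωC
Y = (0.00249 − j0.00387) S
|Y| = 0.00460 S → |Z| = 1/|Y| = 217 Ω, ∠Z = −∠Y = 57.3°
cos φ = cos(57.3°) = 0.540

0.540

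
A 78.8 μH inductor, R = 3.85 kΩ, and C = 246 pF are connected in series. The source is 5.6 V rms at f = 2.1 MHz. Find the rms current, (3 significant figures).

1.43 mA

ω = 2πf = 1.319e+07 rad/s
X_L = ωL = 1040 Ω
X_C = 1/(ωC) = 308 Ω
Net reactance X = X_L − X_C = 732 Ω
Z = 3850 + j732 Ω
|Z| = √(3850² + 732²) = 3920 Ω
I = V/|Z| = 5.6/3920 = 1.43 mA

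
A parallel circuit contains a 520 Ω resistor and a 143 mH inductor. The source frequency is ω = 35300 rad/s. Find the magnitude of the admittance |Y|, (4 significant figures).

1.933 mS

X_L = ωL = 5048 Ω
Parallel: admittances add. Y = 1/R + 1/(jωL)
Y = (0.001923 − j0.0001981) S
|Y| = 0.001933 S → |Z| = 1/|Y| = 517.3 Ω, ∠Z = −∠Y = 5.881°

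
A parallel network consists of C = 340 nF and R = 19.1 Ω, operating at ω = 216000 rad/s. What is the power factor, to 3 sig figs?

X_C = 1/(ωC) = 13.6 Ω
Parallel: admittances add. Y = 1/R + jωC
Y = (0.0524 + j0.0734) S
|Y| = 0.0902 S → |Z| = 1/|Y| = 11.1 Ω, ∠Z = −∠Y = -54.5°
cos φ = cos(-54.5°) = 0.580

0.580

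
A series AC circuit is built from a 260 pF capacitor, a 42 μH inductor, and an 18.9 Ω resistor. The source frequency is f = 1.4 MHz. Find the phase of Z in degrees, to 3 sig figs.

-74.4°

ω = 2πf = 8.796e+06 rad/s
X_L = ωL = 369 Ω
X_C = 1/(ωC) = 437 Ω
Net reactance X = X_L − X_C = -67.8 Ω
Z = 18.9 − j67.8 Ω
|Z| = √(18.9² + 67.8²) = 70.4 Ω
∠Z = arctan(-67.8/18.9) = -74.4°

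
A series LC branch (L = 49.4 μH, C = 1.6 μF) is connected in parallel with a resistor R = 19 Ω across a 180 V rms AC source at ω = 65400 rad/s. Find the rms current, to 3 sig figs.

30.0 A

X_L = ωL = 3.23 Ω
X_C = 1/(ωC) = 9.56 Ω
Branch 1: Z₁ = R = 19.0 Ω
Branch 2 (series LC): Z₂ = j(X_L − X_C) = −j6.33 Ω
Parallel: Z = Z₁Z₂/(Z₁+Z₂), |Z| = 6.00 Ω, ∠Z = -71.6°
I = V/|Z| = 180/6.00 = 30.0 A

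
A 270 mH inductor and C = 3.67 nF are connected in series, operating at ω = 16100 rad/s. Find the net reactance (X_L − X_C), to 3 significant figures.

-12600 Ω

X_L = ωL = 4350 Ω
X_C = 1/(ωC) = 16900 Ω
X = 4350 − 16900 = -12600 Ω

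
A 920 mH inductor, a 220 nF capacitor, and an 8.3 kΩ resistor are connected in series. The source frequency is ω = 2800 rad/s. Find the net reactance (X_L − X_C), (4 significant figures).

952.6 Ω

X_L = ωL = 2576 Ω
X_C = 1/(ωC) = 1623 Ω
X = 2576 − 1623 = 952.6 Ω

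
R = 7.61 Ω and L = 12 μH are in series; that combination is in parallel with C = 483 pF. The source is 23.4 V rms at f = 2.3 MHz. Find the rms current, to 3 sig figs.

ω = 2πf = 1.445e+07 rad/s
X_L = ωL = 173 Ω
X_C = 1/(ωC) = 143 Ω
Branch 1 (R+jX_L): Z₁ = 7.61 + j173 Ω, |Z₁| = 174 Ω
Branch 2 (−jX_C): Z₂ = −j143 Ω
Parallel: Z = Z₁Z₂/(Z₁+Z₂), |Z| = 800 Ω, ∠Z = -78.3°
I = V/|Z| = 23.4/800 = 29.3 mA

29.3 mA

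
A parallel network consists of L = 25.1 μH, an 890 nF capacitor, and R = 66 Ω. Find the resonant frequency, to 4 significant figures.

ω₀ = 1/√(LC) = 1/√(2.51e-05 × 8.9e-07) = 211600 rad/s
f₀ = ω₀/(2π) = 33.67 kHz

33.67 kHz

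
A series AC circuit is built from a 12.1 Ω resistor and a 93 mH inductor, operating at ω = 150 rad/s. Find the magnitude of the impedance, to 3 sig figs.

X_L = ωL = 13.9 Ω
Z = 12.1 + j13.9 Ω
|Z| = √(12.1² + 13.9²) = 18.5 Ω

18.5 Ω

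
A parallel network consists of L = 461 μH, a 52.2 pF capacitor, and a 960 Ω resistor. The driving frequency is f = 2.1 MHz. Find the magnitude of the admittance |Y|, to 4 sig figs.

1.166 mS

ω = 2πf = 1.319e+07 rad/s
X_L = ωL = 6083 Ω
X_C = 1/(ωC) = 1452 Ω
Parallel: admittances add. Y = 1/R + 1/(jωL) + jωC
Y = (0.001042 + j0.0005244) S
|Y| = 0.001166 S → |Z| = 1/|Y| = 857.5 Ω, ∠Z = −∠Y = -26.72°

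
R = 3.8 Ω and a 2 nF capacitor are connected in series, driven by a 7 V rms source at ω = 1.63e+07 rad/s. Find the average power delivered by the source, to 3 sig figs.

195 mW

X_C = 1/(ωC) = 30.7 Ω
Z = 3.80 − j30.7 Ω
|Z| = √(3.80² + 30.7²) = 30.9 Ω
∠Z = arctan(-30.7/3.80) = -82.9°
I = V/|Z| = 226 mA
P = VI cos φ = 7 × 0.226 × cos(-82.9°) = 195 mW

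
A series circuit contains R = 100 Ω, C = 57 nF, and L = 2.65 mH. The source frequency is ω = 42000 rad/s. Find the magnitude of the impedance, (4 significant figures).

X_L = ωL = 111.3 Ω
X_C = 1/(ωC) = 417.7 Ω
Net reactance X = X_L − X_C = -306.4 Ω
Z = 100.0 − j306.4 Ω
|Z| = √(100.0² + 306.4²) = 322.3 Ω

322.3 Ω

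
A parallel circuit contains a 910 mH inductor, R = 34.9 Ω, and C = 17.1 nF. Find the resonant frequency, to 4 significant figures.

ω₀ = 1/√(LC) = 1/√(0.91 × 1.71e-08) = 8016 rad/s
f₀ = ω₀/(2π) = 1.276 kHz

1.276 kHz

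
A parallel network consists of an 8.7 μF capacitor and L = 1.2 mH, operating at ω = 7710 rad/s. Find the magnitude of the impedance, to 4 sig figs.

X_L = ωL = 9.252 Ω
X_C = 1/(ωC) = 14.91 Ω
Parallel: admittances add. Y = 1/(jωL) + jωC
Y = (0 − j0.04101) S
|Y| = 0.04101 S → |Z| = 1/|Y| = 24.39 Ω, ∠Z = −∠Y = 90.00°

24.39 Ω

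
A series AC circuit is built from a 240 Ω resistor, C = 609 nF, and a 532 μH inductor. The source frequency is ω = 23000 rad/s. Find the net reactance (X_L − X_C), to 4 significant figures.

X_L = ωL = 12.24 Ω
X_C = 1/(ωC) = 71.39 Ω
X = 12.24 − 71.39 = -59.16 Ω

-59.16 Ω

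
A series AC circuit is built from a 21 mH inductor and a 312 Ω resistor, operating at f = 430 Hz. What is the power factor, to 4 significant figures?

ω = 2πf = 2702 rad/s
X_L = ωL = 56.74 Ω
Z = 312.0 + j56.74 Ω
|Z| = √(312.0² + 56.74²) = 317.1 Ω
∠Z = arctan(56.74/312.0) = 10.31°
cos φ = cos(10.31°) = 0.9839

0.9839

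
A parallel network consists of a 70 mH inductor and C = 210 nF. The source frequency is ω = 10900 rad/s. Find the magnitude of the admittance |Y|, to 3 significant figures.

X_L = ωL = 763 Ω
X_C = 1/(ωC) = 437 Ω
Parallel: admittances add. Y = 1/(jωL) + jωC
Y = (0 + j0.000978) S
|Y| = 0.000978 S → |Z| = 1/|Y| = 1020 Ω, ∠Z = −∠Y = -90.0°

978 μS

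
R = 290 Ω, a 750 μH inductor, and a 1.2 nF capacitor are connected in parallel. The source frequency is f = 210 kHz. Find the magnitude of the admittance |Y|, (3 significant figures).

3.50 mS

ω = 2πf = 1.319e+06 rad/s
X_L = ωL = 990 Ω
X_C = 1/(ωC) = 632 Ω
Parallel: admittances add. Y = 1/R + 1/(jωL) + jωC
Y = (0.00345 + j0.000573) S
|Y| = 0.00350 S → |Z| = 1/|Y| = 286 Ω, ∠Z = −∠Y = -9.43°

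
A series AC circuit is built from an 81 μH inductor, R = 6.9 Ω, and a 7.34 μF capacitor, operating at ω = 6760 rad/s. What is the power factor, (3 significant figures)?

0.332

X_L = ωL = 0.548 Ω
X_C = 1/(ωC) = 20.2 Ω
Net reactance X = X_L − X_C = -19.6 Ω
Z = 6.90 − j19.6 Ω
|Z| = √(6.90² + 19.6²) = 20.8 Ω
∠Z = arctan(-19.6/6.90) = -70.6°
cos φ = cos(-70.6°) = 0.332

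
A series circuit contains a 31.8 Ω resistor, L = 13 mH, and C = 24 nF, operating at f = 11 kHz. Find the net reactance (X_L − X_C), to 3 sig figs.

296 Ω

ω = 2πf = 69120 rad/s
X_L = ωL = 898 Ω
X_C = 1/(ωC) = 603 Ω
X = 898 − 603 = 296 Ω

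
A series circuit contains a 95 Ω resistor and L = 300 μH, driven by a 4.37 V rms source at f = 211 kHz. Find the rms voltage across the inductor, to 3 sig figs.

4.25 V

ω = 2πf = 1.326e+06 rad/s
X_L = ωL = 398 Ω
Z = 95.0 + j398 Ω
|Z| = √(95.0² + 398²) = 409 Ω
I = V/|Z| = 10.7 mA
V_L = I·|Z_L| = 0.0107 × 398 = 4.25 V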